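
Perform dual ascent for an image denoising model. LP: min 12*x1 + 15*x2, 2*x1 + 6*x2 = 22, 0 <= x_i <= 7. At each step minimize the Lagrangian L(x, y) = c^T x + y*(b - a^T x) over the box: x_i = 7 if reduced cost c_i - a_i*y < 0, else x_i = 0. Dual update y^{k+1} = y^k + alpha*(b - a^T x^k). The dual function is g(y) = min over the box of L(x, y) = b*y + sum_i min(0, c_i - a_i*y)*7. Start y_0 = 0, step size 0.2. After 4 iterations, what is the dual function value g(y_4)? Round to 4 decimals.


Dual ascent for LP: min 12*x1 + 15*x2, 2*x1 + 6*x2 = 22, 0 <= x_i <= 7
Step 1: y^k = 0.0, reduced costs: (12.0, 15.0)
  x^k = (0.0, 0.0), subgradient = b - a^T x = 22.0
  y^{k+1} = 0.0 + 0.2*22.0 = 4.4
Step 2: y^k = 4.4, reduced costs: (3.2, -11.4)
  x^k = (0.0, 7.0), subgradient = b - a^T x = -20.0
  y^{k+1} = 4.4 + 0.2*-20.0 = 0.4
Step 3: y^k = 0.4, reduced costs: (11.2, 12.6)
  x^k = (0.0, 0.0), subgradient = b - a^T x = 22.0
  y^{k+1} = 0.4 + 0.2*22.0 = 4.8
Step 4: y^k = 4.8, reduced costs: (2.4, -13.8)
  x^k = (0.0, 7.0), subgradient = b - a^T x = -20.0
  y^{k+1} = 4.8 + 0.2*-20.0 = 0.8
Dual objective at y_4 = 0.8: reduced costs (10.4, 10.2), box minimizer x = (0.0, 0.0)
g(y_4) = b*y + (c1 - a1*y)*x1 + (c2 - a2*y)*x2 = 22*0.8 + 10.4*0.0 + 10.2*0.0 = 17.6 + 0.0 + 0.0 = 17.6


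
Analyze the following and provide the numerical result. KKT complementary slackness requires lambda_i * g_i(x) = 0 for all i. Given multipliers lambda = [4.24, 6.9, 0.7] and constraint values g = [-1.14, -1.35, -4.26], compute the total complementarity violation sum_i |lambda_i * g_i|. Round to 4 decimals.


KKT complementary slackness check:
lambda_1 * g_1 = 4.24 * -1.14 = -4.8336
lambda_2 * g_2 = 6.9 * -1.35 = -9.315
lambda_3 * g_3 = 0.7 * -4.26 = -2.982
Total violation = 4.8336 + 9.315 + 2.982 = 17.1306


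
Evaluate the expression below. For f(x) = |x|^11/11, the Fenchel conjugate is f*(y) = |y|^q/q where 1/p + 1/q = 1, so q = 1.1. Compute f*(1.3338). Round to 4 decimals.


The conjugate exponent q satisfies 1/p + 1/q = 1.
p = 11, so q = 11/(11 - 1) = 1.1
|y|^q = 1.3338^1.1 = 1.3728
f*(1.3338) = 1.3728 / 1.1 = 1.248


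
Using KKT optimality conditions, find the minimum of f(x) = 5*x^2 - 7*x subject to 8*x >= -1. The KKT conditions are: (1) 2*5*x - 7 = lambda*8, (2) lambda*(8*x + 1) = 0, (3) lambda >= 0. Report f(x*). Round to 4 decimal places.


Step 1: Try lambda = 0 (constraint inactive).
Stationarity: 2*5*x - 7 = 0
x* = 7/(2*5) = 0.7
Check constraint: 8*0.7 = 5.6 >= -1 -- satisfied.
Step 2: Compute optimal value.
f(x*) = 5*0.7^2 - 7*0.7 = -2.45


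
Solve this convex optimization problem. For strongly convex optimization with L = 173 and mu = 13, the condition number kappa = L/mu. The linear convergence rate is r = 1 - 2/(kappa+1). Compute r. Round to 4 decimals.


Step 1: Compute the condition number.
kappa = L/mu = 173/13 = 13.3077
Step 2: Compute the convergence rate.
r = 1 - 2/(kappa + 1) = 1 - 2*mu/(L + mu) = (L - mu)/(L + mu) = 160/186 = 0.8602


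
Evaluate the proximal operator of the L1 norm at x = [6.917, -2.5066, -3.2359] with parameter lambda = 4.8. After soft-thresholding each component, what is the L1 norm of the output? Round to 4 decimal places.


Soft-thresholding with lambda = 4.8:
prox(6.917) = sign(6.917)*max(|6.917| - 4.8, 0) = 2.117
prox(-2.5066) = sign(-2.5066)*max(|-2.5066| - 4.8, 0) = 0.0
prox(-3.2359) = sign(-3.2359)*max(|-3.2359| - 4.8, 0) = 0.0
prox(x) = [2.117, 0.0, 0.0]
||prox(x)||_1 = 2.117 + 0.0 + 0.0 = 2.117


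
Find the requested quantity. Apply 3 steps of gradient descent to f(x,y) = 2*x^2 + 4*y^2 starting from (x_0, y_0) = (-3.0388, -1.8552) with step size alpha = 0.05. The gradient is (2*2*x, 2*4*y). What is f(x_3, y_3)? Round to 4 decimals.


Gradient descent on f(x,y) = 2*x^2 + 4*y^2.
Starting point: (-3.0388, -1.8552), alpha = 0.05
Step 1: grad_x = 2*2*-3.0388 = -12.1552, grad_y = 2*4*-1.8552 = -14.8416
  x_1 = -3.0388 - 0.05*-12.1552 = -2.431
  y_1 = -1.8552 - 0.05*-14.8416 = -1.1131
Step 2: grad_x = 2*2*-2.431 = -9.7242, grad_y = 2*4*-1.1131 = -8.905
  x_2 = -2.431 - 0.05*-9.7242 = -1.9448
  y_2 = -1.1131 - 0.05*-8.905 = -0.6679
Step 3: grad_x = 2*2*-1.9448 = -7.7793, grad_y = 2*4*-0.6679 = -5.343
  x_3 = -1.9448 - 0.05*-7.7793 = -1.5559
  y_3 = -0.6679 - 0.05*-5.343 = -0.4007
f(-1.5559, -0.4007) = 2*(-1.5559)^2 + 4*(-0.4007)^2 = 5.4838


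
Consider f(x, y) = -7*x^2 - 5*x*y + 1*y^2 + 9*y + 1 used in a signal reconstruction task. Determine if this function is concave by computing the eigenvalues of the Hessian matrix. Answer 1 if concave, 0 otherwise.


The Hessian of f(x,y) = -7*x^2 - 5*x*y + 1*y^2 + 9*y + 1 is:
H = [[-14, -5], [-5, 2]]
Trace = -14 + 2 = -12
Determinant = -14*2 - (-5)^2 = -53
Discriminant = (-12)^2 - 4*-53 = 356.0
Eigenvalues: lambda_1 = -15.434, lambda_2 = 3.434
The function is not concave.

0


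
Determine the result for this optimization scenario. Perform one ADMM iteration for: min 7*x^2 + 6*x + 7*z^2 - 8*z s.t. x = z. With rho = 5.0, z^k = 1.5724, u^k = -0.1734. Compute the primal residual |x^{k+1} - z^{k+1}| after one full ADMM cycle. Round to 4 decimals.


ADMM iteration with rho = 5.0, z^k = 1.5724, u^k = -0.1734
Step 1: x-update.
Minimize 7*x^2 + 6*x + (5.0/2)*(x - 1.5724 - 0.1734)^2
FOC: (2*7 + 5.0)*x = -6 + 5.0*(1.5724 + 0.1734)
x^{k+1} = 0.1436
Step 2: z-update.
Minimize 7*z^2 - 8*z + (5.0/2)*(0.1436 - z - 0.1734)^2
FOC: (2*7 + 5.0)*z = 8 + 5.0*(0.1436 - 0.1734)
z^{k+1} = 0.4132
Step 3: u-update.
u^{k+1} = -0.1734 + 0.1436 - 0.4132 = -0.443
Step 4: Primal residual = |0.1436 - 0.4132| = 0.2696


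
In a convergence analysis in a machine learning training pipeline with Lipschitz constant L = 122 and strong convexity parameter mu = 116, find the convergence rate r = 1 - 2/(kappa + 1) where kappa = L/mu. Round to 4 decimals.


Step 1: Compute the condition number.
kappa = L/mu = 122/116 = 1.0517
Step 2: Compute the convergence rate.
r = 1 - 2/(kappa + 1) = 1 - 2*mu/(L + mu) = (L - mu)/(L + mu) = 6/238 = 0.0252


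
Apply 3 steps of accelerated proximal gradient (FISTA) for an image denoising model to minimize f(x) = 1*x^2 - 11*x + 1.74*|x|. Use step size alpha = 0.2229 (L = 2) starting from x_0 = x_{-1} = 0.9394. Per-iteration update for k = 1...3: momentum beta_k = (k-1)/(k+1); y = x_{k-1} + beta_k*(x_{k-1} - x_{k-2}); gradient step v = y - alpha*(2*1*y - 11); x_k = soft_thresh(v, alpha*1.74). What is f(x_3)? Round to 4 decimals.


FISTA on f(x) = 1*x^2 - 11*x + 1.74*|x|
L = 2, alpha = 0.2229
Iteration 1: beta = 0.0, y = 0.9394 + 0.0*(0.9394 - 0.9394) = 0.9394
  grad(y) = -9.1212, v = y - alpha*grad = 2.9725
  prox(v) = soft_thresh(2.9725, 0.3878) = 2.5847
Iteration 2: beta = 0.3333, y = 2.5847 + 0.3333*(2.5847 - 0.9394) = 3.1331
  grad(y) = -4.7338, v = y - alpha*grad = 4.1883
  prox(v) = soft_thresh(4.1883, 0.3878) = 3.8004
Iteration 3: beta = 0.5, y = 3.8004 + 0.5*(3.8004 - 2.5847) = 4.4083
  grad(y) = -2.1834, v = y - alpha*grad = 4.895
  prox(v) = soft_thresh(4.895, 0.3878) = 4.5071
f(x_3) = 1*4.5071^2 - 11*4.5071 + 1.74*|4.5071| = -21.4218


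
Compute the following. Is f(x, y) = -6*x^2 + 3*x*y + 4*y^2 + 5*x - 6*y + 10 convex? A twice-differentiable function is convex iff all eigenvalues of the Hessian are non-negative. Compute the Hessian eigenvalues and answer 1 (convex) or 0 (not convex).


The Hessian of f(x,y) = -6*x^2 + 3*x*y + 4*y^2 + 5*x - 6*y + 10 is:
H = [[-12, 3], [3, 8]]
Trace = -12 + 8 = -4
Determinant = -12*8 - (3)^2 = -105
Discriminant = (-4)^2 - 4*-105 = 436.0
Eigenvalues: lambda_1 = -12.4403, lambda_2 = 8.4403
The function is not convex.

0


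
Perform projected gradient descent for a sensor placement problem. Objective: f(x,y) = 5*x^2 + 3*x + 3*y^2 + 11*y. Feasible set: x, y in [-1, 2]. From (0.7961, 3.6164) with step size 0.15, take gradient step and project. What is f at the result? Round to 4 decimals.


Step 1: Compute gradient at (0.7961, 3.6164).
grad_x = 2*5*0.7961 + 3 = 10.961
grad_y = 2*3*3.6164 + 11 = 32.6984
Step 2: Gradient step.
x_raw = 0.7961 - 0.15*10.961 = -0.8481
y_raw = 3.6164 - 0.15*32.6984 = -1.2884
Step 3: Project onto [-1, 2].
x_proj = clip(-0.8481) = -0.8481
y_proj = clip(-1.2884) = -1.0
Step 4: Evaluate f.
f(-0.8481, -1.0) = -6.9482


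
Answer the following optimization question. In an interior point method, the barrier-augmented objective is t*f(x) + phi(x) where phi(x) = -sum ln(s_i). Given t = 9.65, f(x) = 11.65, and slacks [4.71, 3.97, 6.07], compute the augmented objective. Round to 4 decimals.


Step 1: Compute log-barrier.
ln values: [1.5497, 1.3788, 1.8034]
phi = -(1.5497 + 1.3788 + 1.8034) = -4.7318
Step 2: Compute augmented objective.
t*f(x) = 9.65*11.65 = 112.4225
Total = 112.4225 - 4.7318 = 107.6907


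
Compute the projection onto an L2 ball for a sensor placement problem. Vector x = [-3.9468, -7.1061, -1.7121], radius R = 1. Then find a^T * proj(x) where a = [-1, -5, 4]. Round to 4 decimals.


Step 1: Compute ||x|| (intermediates to 6 decimals).
||x|| = sqrt((-3.9468)^2 + (-7.1061)^2 + (-1.7121)^2) = 8.306935
Step 2: Project.
Since ||x|| > R, scale = R/||x|| = 1/8.306935 = 0.120381, proj(x) = scale * x
proj(x) = [-0.47512, -0.855439, -0.206104]
Step 3: Dot product.
a^T * proj(x) = -1*(-0.47512) - 5*(-0.855439) + 4*(-0.206104) = 3.9279


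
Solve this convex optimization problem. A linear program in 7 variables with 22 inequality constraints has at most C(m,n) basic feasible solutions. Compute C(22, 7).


Each vertex corresponds to some choice of n active constraints out of m, so the number of vertices is at most C(m, n) = m! / (n!(m-n)!).
m = 22, n = 7
Numerator: 22 * 21 * 20 * 19 * 18 * 17 * 16
Denominator: 7! = 5040
C(22, 7) = 170544


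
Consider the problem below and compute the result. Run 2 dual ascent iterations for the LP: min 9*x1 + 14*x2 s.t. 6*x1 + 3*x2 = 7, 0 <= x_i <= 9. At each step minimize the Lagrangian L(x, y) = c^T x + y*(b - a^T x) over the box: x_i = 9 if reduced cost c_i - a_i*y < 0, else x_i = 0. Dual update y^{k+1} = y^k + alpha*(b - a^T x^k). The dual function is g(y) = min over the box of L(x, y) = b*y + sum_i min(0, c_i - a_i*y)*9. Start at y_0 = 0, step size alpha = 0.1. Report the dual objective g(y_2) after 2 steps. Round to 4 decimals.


Dual ascent for LP: min 9*x1 + 14*x2, 6*x1 + 3*x2 = 7, 0 <= x_i <= 9
Step 1: y^k = 0.0, reduced costs: (9.0, 14.0)
  x^k = (0.0, 0.0), subgradient = b - a^T x = 7.0
  y^{k+1} = 0.0 + 0.1*7.0 = 0.7
Step 2: y^k = 0.7, reduced costs: (4.8, 11.9)
  x^k = (0.0, 0.0), subgradient = b - a^T x = 7.0
  y^{k+1} = 0.7 + 0.1*7.0 = 1.4
Dual objective at y_2 = 1.4: reduced costs (0.6, 9.8), box minimizer x = (0.0, 0.0)
g(y_2) = b*y + (c1 - a1*y)*x1 + (c2 - a2*y)*x2 = 7*1.4 + 0.6*0.0 + 9.8*0.0 = 9.8 + 0.0 + 0.0 = 9.8


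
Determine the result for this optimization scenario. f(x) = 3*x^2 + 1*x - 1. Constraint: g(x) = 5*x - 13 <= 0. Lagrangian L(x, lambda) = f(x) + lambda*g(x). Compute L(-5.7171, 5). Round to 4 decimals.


Step 1: Evaluate f(x).
f(-5.7171) = 3*(-5.7171)^2 + 1*(-5.7171) - 1 = 91.3386
Step 2: Evaluate g(x).
g(-5.7171) = 5*-5.7171 - 13 = -41.5855
Step 3: Compute Lagrangian.
L = 91.3386 + 5*-41.5855 = -116.5889


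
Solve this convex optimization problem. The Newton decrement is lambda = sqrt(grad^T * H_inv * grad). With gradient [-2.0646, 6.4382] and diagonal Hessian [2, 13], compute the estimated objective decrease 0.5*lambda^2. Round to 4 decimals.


Step 1: H is diagonal, so H^(-1) * g = [-1.0323, 0.4952].
Step 2: g^T H^(-1) g = sum_i g_i^2 / H_ii
  = (-2.0646)^2/2 + (6.4382)^2/13
  = 2.1313 + 3.1885 = 5.3198
Step 3: Objective decrease = 0.5 * g^T H^(-1) g = 2.6599


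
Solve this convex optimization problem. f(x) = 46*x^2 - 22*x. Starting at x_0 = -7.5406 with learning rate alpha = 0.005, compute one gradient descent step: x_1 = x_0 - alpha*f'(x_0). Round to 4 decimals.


We compute the gradient at x_0 and apply the update.
f'(x) = 92*x - 22
f'(-7.5406) = 92*-7.5406 - 22 = -715.7352
x_1 = -7.5406 - 0.005*-715.7352 = -3.9619


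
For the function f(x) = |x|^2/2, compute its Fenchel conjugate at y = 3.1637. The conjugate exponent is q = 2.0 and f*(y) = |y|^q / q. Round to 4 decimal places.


The conjugate exponent q satisfies 1/p + 1/q = 1.
p = 2, so q = 2/(2 - 1) = 2.0
|y|^q = 3.1637^2.0 = 10.009
f*(3.1637) = 10.009 / 2.0 = 5.0045


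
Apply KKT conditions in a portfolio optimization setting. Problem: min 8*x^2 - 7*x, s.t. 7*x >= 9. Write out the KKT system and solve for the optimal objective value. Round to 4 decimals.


Step 1: Try lambda = 0 (constraint inactive).
x_unc = 7/(2*8) = 0.4375
Check: 7*0.4375 = 3.0625 < 9 -- violated!
Step 2: Constraint must be active: 7*x = 9
x* = 9/7 = 1.2857 (rounded; the exact value 9/7 is used below)
lambda = (2*8*(9/7) - 7)/7 = 1.9388
Step 3: Compute optimal value.
f(x*) = 8*(9/7)^2 - 7*(9/7) = 4.2245


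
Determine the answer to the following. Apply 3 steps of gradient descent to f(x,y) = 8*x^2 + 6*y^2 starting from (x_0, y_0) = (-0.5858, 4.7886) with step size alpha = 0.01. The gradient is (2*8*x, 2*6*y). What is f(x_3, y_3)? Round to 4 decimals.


Gradient descent on f(x,y) = 8*x^2 + 6*y^2.
Starting point: (-0.5858, 4.7886), alpha = 0.01
Step 1: grad_x = 2*8*-0.5858 = -9.3728, grad_y = 2*6*4.7886 = 57.4632
  x_1 = -0.5858 - 0.01*-9.3728 = -0.4921
  y_1 = 4.7886 - 0.01*57.4632 = 4.214
Step 2: grad_x = 2*8*-0.4921 = -7.8732, grad_y = 2*6*4.214 = 50.5676
  x_2 = -0.4921 - 0.01*-7.8732 = -0.4133
  y_2 = 4.214 - 0.01*50.5676 = 3.7083
Step 3: grad_x = 2*8*-0.4133 = -6.6134, grad_y = 2*6*3.7083 = 44.4995
  x_3 = -0.4133 - 0.01*-6.6134 = -0.3472
  y_3 = 3.7083 - 0.01*44.4995 = 3.2633
f(-0.3472, 3.2633) = 8*(-0.3472)^2 + 6*3.2633^2 = 64.8591


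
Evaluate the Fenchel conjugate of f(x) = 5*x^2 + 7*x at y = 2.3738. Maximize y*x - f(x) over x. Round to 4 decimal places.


f*(y) = sup_x {y*x - a*x^2 - b*x} = sup_x {(y-b)*x - a*x^2}
FOC: (y - b) - 2a*x = 0 => x* = (y - b)/(2a)
x* = (2.3738 - 7)/(2*5) = -0.4626
f*(2.3738) = (y-b)^2/(4a) = (2.3738 - 7)^2/(4*5)
= 21.4017/20 = 1.0701


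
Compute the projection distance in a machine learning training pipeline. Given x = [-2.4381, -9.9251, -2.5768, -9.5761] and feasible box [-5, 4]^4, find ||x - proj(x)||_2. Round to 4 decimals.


Project each component onto [-5, 4].
clip(-2.4381) = -2.4381, clip(-9.9251) = -5.0, clip(-2.5768) = -2.5768, clip(-9.5761) = -5.0
Projection = [-2.4381, -5.0, -2.5768, -5.0]
Squared diffs: [0.0, 24.2566, 0.0, 20.9407]
Distance = sqrt(45.1973) = 6.7229


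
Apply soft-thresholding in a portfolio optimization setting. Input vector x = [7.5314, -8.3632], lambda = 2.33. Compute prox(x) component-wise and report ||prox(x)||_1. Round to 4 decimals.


Soft-thresholding with lambda = 2.33:
prox(7.5314) = sign(7.5314)*max(|7.5314| - 2.33, 0) = 5.2014
prox(-8.3632) = sign(-8.3632)*max(|-8.3632| - 2.33, 0) = -6.0332
prox(x) = [5.2014, -6.0332]
||prox(x)||_1 = 5.2014 + 6.0332 = 11.2346


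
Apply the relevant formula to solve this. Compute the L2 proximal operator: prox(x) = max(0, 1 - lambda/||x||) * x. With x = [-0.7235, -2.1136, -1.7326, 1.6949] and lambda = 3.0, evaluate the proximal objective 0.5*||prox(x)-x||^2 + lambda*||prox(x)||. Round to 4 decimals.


Step 1: Compute ||x||.
||x|| = 3.2963
Step 2: Compute scaling factor.
scale = max(0, 1 - 3.0/3.2963) = 0.0899
Step 3: prox(x) = [-0.065, -0.19, -0.1557, 0.1523]
||prox(x)|| = 0.2963
Step 4: Proximal objective.
0.5*||prox-x||^2 = 4.5
lambda*||prox|| = 0.8889
Total = 5.3888


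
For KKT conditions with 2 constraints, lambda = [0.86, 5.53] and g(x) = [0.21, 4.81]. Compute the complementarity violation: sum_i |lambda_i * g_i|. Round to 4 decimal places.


KKT complementary slackness check:
lambda_1 * g_1 = 0.86 * 0.21 = 0.1806
lambda_2 * g_2 = 5.53 * 4.81 = 26.5993
Total violation = 0.1806 + 26.5993 = 26.7799


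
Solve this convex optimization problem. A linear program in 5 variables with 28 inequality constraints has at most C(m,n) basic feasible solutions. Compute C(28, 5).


Each vertex corresponds to some choice of n active constraints out of m, so the number of vertices is at most C(m, n) = m! / (n!(m-n)!).
m = 28, n = 5
Numerator: 28 * 27 * 26 * 25 * 24
Denominator: 5! = 120
C(28, 5) = 98280


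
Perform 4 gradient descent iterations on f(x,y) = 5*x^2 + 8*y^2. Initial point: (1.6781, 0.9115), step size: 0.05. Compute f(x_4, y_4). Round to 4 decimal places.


Gradient descent on f(x,y) = 5*x^2 + 8*y^2.
Starting point: (1.6781, 0.9115), alpha = 0.05
Step 1: grad_x = 2*5*1.6781 = 16.781, grad_y = 2*8*0.9115 = 14.584
  x_1 = 1.6781 - 0.05*16.781 = 0.8391
  y_1 = 0.9115 - 0.05*14.584 = 0.1823
Step 2: grad_x = 2*5*0.8391 = 8.3905, grad_y = 2*8*0.1823 = 2.9168
  x_2 = 0.8391 - 0.05*8.3905 = 0.4195
  y_2 = 0.1823 - 0.05*2.9168 = 0.0365
Step 3: grad_x = 2*5*0.4195 = 4.1953, grad_y = 2*8*0.0365 = 0.5834
  x_3 = 0.4195 - 0.05*4.1953 = 0.2098
  y_3 = 0.0365 - 0.05*0.5834 = 0.0073
Step 4: grad_x = 2*5*0.2098 = 2.0976, grad_y = 2*8*0.0073 = 0.1167
  x_4 = 0.2098 - 0.05*2.0976 = 0.1049
  y_4 = 0.0073 - 0.05*0.1167 = 0.0015
f(0.1049, 0.0015) = 5*0.1049^2 + 8*0.0015^2 = 0.055


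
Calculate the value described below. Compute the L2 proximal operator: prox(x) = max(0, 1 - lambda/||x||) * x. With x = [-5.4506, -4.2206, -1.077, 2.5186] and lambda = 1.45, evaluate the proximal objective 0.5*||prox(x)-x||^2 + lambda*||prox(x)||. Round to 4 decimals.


Step 1: Compute ||x||.
||x|| = 7.4179
Step 2: Compute scaling factor.
scale = max(0, 1 - 1.45/7.4179) = 0.8045
Step 3: prox(x) = [-4.3852, -3.3956, -0.8665, 2.0263]
||prox(x)|| = 5.9679
Step 4: Proximal objective.
0.5*||prox-x||^2 = 1.0513
lambda*||prox|| = 8.6535
Total = 9.7048


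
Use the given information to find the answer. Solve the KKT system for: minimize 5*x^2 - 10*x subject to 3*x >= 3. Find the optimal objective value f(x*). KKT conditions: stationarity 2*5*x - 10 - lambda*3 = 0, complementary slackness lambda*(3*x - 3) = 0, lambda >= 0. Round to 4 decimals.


Step 1: Try lambda = 0 (constraint inactive).
Stationarity: 2*5*x - 10 = 0
x* = 10/(2*5) = 1.0
Check constraint: 3*1.0 = 3.0 >= 3 -- satisfied.
Step 2: Compute optimal value.
f(x*) = 5*1.0^2 - 10*1.0 = -5.0


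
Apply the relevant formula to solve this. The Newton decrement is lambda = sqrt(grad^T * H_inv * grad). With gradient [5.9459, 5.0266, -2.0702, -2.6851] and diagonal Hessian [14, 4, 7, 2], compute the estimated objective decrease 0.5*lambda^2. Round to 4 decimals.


Step 1: H is diagonal, so H^(-1) * g = [0.4247, 1.2567, -0.2957, -1.3426].
Step 2: g^T H^(-1) g = sum_i g_i^2 / H_ii
  = (5.9459)^2/14 + (5.0266)^2/4 + (-2.0702)^2/7 + (-2.6851)^2/2
  = 2.5253 + 6.3167 + 0.6122 + 3.6049 = 13.0591
Step 3: Objective decrease = 0.5 * g^T H^(-1) g = 6.5295


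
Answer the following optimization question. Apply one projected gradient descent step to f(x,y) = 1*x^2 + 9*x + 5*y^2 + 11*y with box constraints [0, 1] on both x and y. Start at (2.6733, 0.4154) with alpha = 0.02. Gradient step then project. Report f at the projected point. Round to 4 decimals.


Step 1: Compute gradient at (2.6733, 0.4154).
grad_x = 2*1*2.6733 + 9 = 14.3466
grad_y = 2*5*0.4154 + 11 = 15.154
Step 2: Gradient step.
x_raw = 2.6733 - 0.02*14.3466 = 2.3864
y_raw = 0.4154 - 0.02*15.154 = 0.1123
Step 3: Project onto [0, 1].
x_proj = clip(2.3864) = 1.0
y_proj = clip(0.1123) = 0.1123
Step 4: Evaluate f.
f(1.0, 0.1123) = 11.2986


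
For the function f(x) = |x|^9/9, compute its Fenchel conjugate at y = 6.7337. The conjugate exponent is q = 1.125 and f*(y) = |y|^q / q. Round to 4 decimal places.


The conjugate exponent q satisfies 1/p + 1/q = 1.
p = 9, so q = 9/(9 - 1) = 1.125
|y|^q = 6.7337^1.125 = 8.5464
f*(6.7337) = 8.5464 / 1.125 = 7.5968


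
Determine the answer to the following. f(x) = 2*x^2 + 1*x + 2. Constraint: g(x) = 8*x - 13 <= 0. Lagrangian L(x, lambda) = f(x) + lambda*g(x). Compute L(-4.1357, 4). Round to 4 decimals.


Step 1: Evaluate f(x).
f(-4.1357) = 2*(-4.1357)^2 + 1*(-4.1357) + 2 = 32.0723
Step 2: Evaluate g(x).
g(-4.1357) = 8*-4.1357 - 13 = -46.0856
Step 3: Compute Lagrangian.
L = 32.0723 + 4*-46.0856 = -152.2701


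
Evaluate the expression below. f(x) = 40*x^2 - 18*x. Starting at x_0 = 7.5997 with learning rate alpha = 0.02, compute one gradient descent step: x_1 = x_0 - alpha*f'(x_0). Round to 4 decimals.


We compute the gradient at x_0 and apply the update.
f'(x) = 80*x - 18
f'(7.5997) = 80*7.5997 - 18 = 589.976
x_1 = 7.5997 - 0.02*589.976 = -4.1998


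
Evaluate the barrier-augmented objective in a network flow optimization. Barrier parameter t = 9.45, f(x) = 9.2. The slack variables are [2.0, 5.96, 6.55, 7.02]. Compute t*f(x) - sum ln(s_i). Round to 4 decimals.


Step 1: Compute log-barrier.
ln values: [0.6931, 1.7851, 1.8795, 1.9488]
phi = -(0.6931 + 1.7851 + 1.8795 + 1.9488) = -6.3064
Step 2: Compute augmented objective.
t*f(x) = 9.45*9.2 = 86.94
Total = 86.94 - 6.3064 = 80.6336


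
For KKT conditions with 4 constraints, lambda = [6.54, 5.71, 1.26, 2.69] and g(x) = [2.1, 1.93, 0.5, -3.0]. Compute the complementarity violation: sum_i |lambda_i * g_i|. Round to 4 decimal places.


KKT complementary slackness check:
lambda_1 * g_1 = 6.54 * 2.1 = 13.734
lambda_2 * g_2 = 5.71 * 1.93 = 11.0203
lambda_3 * g_3 = 1.26 * 0.5 = 0.63
lambda_4 * g_4 = 2.69 * -3.0 = -8.07
Total violation = 13.734 + 11.0203 + 0.63 + 8.07 = 33.4543


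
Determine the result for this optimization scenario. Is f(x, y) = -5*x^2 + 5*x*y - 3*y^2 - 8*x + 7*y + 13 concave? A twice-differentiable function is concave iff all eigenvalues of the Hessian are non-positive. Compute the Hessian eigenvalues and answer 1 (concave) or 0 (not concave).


The Hessian of f(x,y) = -5*x^2 + 5*x*y - 3*y^2 - 8*x + 7*y + 13 is:
H = [[-10, 5], [5, -6]]
Trace = -10 - 6 = -16
Determinant = -10*-6 - (5)^2 = 35
Discriminant = (-16)^2 - 4*35 = 116.0
Eigenvalues: lambda_1 = -13.3852, lambda_2 = -2.6148
The function is concave.

1


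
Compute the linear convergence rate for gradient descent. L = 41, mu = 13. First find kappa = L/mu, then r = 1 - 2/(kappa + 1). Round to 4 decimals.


Step 1: Compute the condition number.
kappa = L/mu = 41/13 = 3.1538
Step 2: Compute the convergence rate.
r = 1 - 2/(kappa + 1) = 1 - 2*mu/(L + mu) = (L - mu)/(L + mu) = 28/54 = 0.5185


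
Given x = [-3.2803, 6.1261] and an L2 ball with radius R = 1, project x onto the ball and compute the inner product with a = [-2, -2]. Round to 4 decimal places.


Step 1: Compute ||x|| (intermediates to 6 decimals).
||x|| = sqrt((-3.2803)^2 + 6.1261^2) = 6.949062
Step 2: Project.
Since ||x|| > R, scale = R/||x|| = 1/6.949062 = 0.143904, proj(x) = scale * x
proj(x) = [-0.472048, 0.88157]
Step 3: Dot product.
a^T * proj(x) = -2*(-0.472048) - 2*0.88157 = -0.819


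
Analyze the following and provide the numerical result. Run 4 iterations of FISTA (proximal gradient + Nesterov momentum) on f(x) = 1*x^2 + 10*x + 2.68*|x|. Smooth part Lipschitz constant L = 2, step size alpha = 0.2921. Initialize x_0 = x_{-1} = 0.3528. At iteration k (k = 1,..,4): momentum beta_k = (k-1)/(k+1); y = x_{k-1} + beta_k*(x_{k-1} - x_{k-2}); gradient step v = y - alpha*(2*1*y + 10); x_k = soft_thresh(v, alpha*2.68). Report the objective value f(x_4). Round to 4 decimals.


FISTA on f(x) = 1*x^2 + 10*x + 2.68*|x|
L = 2, alpha = 0.2921
Iteration 1: beta = 0.0, y = 0.3528 + 0.0*(0.3528 - 0.3528) = 0.3528
  grad(y) = 10.7056, v = y - alpha*grad = -2.7743
  prox(v) = soft_thresh(-2.7743, 0.7828) = -1.9915
Iteration 2: beta = 0.3333, y = -1.9915 + 0.3333*(-1.9915 - 0.3528) = -2.7729
  grad(y) = 4.4542, v = y - alpha*grad = -4.074
  prox(v) = soft_thresh(-4.074, 0.7828) = -3.2911
Iteration 3: beta = 0.5, y = -3.2911 + 0.5*(-3.2911 + 1.9915) = -3.941
  grad(y) = 2.118, v = y - alpha*grad = -4.5597
  prox(v) = soft_thresh(-4.5597, 0.7828) = -3.7768
Iteration 4: beta = 0.6, y = -3.7768 + 0.6*(-3.7768 + 3.2911) = -4.0682
  grad(y) = 1.8635, v = y - alpha*grad = -4.6126
  prox(v) = soft_thresh(-4.6126, 0.7828) = -3.8297
f(x_4) = 1*(-3.8297)^2 + 10*(-3.8297) + 2.68*|-3.8297| = -13.3668


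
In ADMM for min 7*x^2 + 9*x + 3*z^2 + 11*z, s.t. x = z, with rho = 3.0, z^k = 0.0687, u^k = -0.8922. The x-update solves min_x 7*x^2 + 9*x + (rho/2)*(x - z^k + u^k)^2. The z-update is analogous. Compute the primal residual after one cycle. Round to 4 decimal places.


ADMM iteration with rho = 3.0, z^k = 0.0687, u^k = -0.8922
Step 1: x-update.
Minimize 7*x^2 + 9*x + (3.0/2)*(x - 0.0687 - 0.8922)^2
FOC: (2*7 + 3.0)*x = -9 + 3.0*(0.0687 + 0.8922)
x^{k+1} = -0.3598
Step 2: z-update.
Minimize 3*z^2 + 11*z + (3.0/2)*(-0.3598 - z - 0.8922)^2
FOC: (2*3 + 3.0)*z = -11 + 3.0*(-0.3598 - 0.8922)
z^{k+1} = -1.6396
Step 3: u-update.
u^{k+1} = -0.8922 - 0.3598 + 1.6396 = 0.3875
Step 4: Primal residual = |-0.3598 + 1.6396| = 1.2797


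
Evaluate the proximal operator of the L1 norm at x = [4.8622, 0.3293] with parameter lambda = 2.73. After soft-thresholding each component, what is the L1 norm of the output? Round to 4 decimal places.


Soft-thresholding with lambda = 2.73:
prox(4.8622) = sign(4.8622)*max(|4.8622| - 2.73, 0) = 2.1322
prox(0.3293) = sign(0.3293)*max(|0.3293| - 2.73, 0) = 0.0
prox(x) = [2.1322, 0.0]
||prox(x)||_1 = 2.1322 + 0.0 = 2.1322


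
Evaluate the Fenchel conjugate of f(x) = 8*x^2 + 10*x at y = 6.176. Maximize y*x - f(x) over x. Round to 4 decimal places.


f*(y) = sup_x {y*x - a*x^2 - b*x} = sup_x {(y-b)*x - a*x^2}
FOC: (y - b) - 2a*x = 0 => x* = (y - b)/(2a)
x* = (6.176 - 10)/(2*8) = -0.239
f*(6.176) = (y-b)^2/(4a) = (6.176 - 10)^2/(4*8)
= 14.623/32 = 0.457


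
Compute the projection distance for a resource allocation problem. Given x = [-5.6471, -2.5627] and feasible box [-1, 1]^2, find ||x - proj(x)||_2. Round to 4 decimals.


Project each component onto [-1, 1].
clip(-5.6471) = -1.0, clip(-2.5627) = -1.0
Projection = [-1.0, -1.0]
Squared diffs: [21.5955, 2.442]
Distance = sqrt(24.0375) = 4.9028


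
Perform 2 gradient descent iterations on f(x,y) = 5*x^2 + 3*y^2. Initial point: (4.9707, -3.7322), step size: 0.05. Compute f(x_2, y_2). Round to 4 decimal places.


Gradient descent on f(x,y) = 5*x^2 + 3*y^2.
Starting point: (4.9707, -3.7322), alpha = 0.05
Step 1: grad_x = 2*5*4.9707 = 49.707, grad_y = 2*3*-3.7322 = -22.3932
  x_1 = 4.9707 - 0.05*49.707 = 2.4854
  y_1 = -3.7322 - 0.05*-22.3932 = -2.6125
Step 2: grad_x = 2*5*2.4854 = 24.8535, grad_y = 2*3*-2.6125 = -15.6752
  x_2 = 2.4854 - 0.05*24.8535 = 1.2427
  y_2 = -2.6125 - 0.05*-15.6752 = -1.8288
f(1.2427, -1.8288) = 5*1.2427^2 + 3*(-1.8288)^2 = 17.7545


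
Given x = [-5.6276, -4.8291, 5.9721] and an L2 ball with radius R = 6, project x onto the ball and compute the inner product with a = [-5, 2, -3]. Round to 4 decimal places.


Step 1: Compute ||x|| (intermediates to 6 decimals).
||x|| = sqrt((-5.6276)^2 + (-4.8291)^2 + 5.9721^2) = 9.521348
Step 2: Project.
Since ||x|| > R, scale = R/||x|| = 6/9.521348 = 0.630163, proj(x) = scale * x
proj(x) = [-3.546305, -3.04312, 3.763396]
Step 3: Dot product.
a^T * proj(x) = -5*(-3.546305) + 2*(-3.04312) - 3*3.763396 = 0.3551


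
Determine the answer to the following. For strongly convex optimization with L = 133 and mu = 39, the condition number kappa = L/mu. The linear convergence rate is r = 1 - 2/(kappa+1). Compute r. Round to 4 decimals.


Step 1: Compute the condition number.
kappa = L/mu = 133/39 = 3.4103
Step 2: Compute the convergence rate.
r = 1 - 2/(kappa + 1) = 1 - 2*mu/(L + mu) = (L - mu)/(L + mu) = 94/172 = 0.5465


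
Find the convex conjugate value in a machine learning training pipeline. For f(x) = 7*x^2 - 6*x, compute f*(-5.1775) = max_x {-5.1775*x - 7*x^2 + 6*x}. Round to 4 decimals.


f*(y) = sup_x {y*x - a*x^2 - b*x} = sup_x {(y-b)*x - a*x^2}
FOC: (y - b) - 2a*x = 0 => x* = (y - b)/(2a)
x* = (-5.1775 + 6)/(2*7) = 0.0588
f*(-5.1775) = (y-b)^2/(4a) = (-5.1775 + 6)^2/(4*7)
= 0.6765/28 = 0.0242


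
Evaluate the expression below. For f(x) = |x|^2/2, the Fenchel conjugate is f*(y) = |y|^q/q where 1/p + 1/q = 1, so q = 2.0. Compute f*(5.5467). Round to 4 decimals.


The conjugate exponent q satisfies 1/p + 1/q = 1.
p = 2, so q = 2/(2 - 1) = 2.0
|y|^q = 5.5467^2.0 = 30.7659
f*(5.5467) = 30.7659 / 2.0 = 15.3829


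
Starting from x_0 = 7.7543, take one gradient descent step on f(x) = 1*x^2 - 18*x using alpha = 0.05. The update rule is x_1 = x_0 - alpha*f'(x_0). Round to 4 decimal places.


We compute the gradient at x_0 and apply the update.
f'(x) = 2*x - 18
f'(7.7543) = 2*7.7543 - 18 = -2.4914
x_1 = 7.7543 - 0.05*-2.4914 = 7.8789


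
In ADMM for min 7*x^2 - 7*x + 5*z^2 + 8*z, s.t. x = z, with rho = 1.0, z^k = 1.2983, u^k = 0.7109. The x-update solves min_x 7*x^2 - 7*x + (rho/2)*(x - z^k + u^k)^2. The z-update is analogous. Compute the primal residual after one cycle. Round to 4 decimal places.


ADMM iteration with rho = 1.0, z^k = 1.2983, u^k = 0.7109
Step 1: x-update.
Minimize 7*x^2 - 7*x + (1.0/2)*(x - 1.2983 + 0.7109)^2
FOC: (2*7 + 1.0)*x = 7 + 1.0*(1.2983 - 0.7109)
x^{k+1} = 0.5058
Step 2: z-update.
Minimize 5*z^2 + 8*z + (1.0/2)*(0.5058 - z + 0.7109)^2
FOC: (2*5 + 1.0)*z = -8 + 1.0*(0.5058 + 0.7109)
z^{k+1} = -0.6167
Step 3: u-update.
u^{k+1} = 0.7109 + 0.5058 + 0.6167 = 1.8334
Step 4: Primal residual = |0.5058 + 0.6167| = 1.1225


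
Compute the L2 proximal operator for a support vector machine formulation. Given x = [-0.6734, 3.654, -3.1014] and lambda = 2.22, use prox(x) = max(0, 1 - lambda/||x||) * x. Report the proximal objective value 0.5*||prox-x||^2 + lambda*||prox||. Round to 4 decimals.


Step 1: Compute ||x||.
||x|| = 4.8398
Step 2: Compute scaling factor.
scale = max(0, 1 - 2.22/4.8398) = 0.5413
Step 3: prox(x) = [-0.3645, 1.9779, -1.6788]
||prox(x)|| = 2.6198
Step 4: Proximal objective.
0.5*||prox-x||^2 = 2.4642
lambda*||prox|| = 5.816
Total = 8.2802


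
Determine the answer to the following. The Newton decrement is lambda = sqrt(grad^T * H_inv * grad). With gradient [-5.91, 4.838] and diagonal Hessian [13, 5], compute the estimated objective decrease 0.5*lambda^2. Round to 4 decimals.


Step 1: H is diagonal, so H^(-1) * g = [-0.4546, 0.9676].
Step 2: g^T H^(-1) g = sum_i g_i^2 / H_ii
  = (-5.91)^2/13 + (4.838)^2/5
  = 2.6868 + 4.6812 = 7.368
Step 3: Objective decrease = 0.5 * g^T H^(-1) g = 3.684


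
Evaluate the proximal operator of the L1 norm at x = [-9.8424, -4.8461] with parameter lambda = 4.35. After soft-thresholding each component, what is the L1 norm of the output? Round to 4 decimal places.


Soft-thresholding with lambda = 4.35:
prox(-9.8424) = sign(-9.8424)*max(|-9.8424| - 4.35, 0) = -5.4924
prox(-4.8461) = sign(-4.8461)*max(|-4.8461| - 4.35, 0) = -0.4961
prox(x) = [-5.4924, -0.4961]
||prox(x)||_1 = 5.4924 + 0.4961 = 5.9885


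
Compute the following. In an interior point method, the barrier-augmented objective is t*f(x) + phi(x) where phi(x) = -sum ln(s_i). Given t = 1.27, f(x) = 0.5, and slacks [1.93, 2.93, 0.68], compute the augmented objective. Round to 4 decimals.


Step 1: Compute log-barrier.
ln values: [0.6575, 1.075, -0.3857]
phi = -(0.6575 + 1.075 - 0.3857) = -1.3469
Step 2: Compute augmented objective.
t*f(x) = 1.27*0.5 = 0.635
Total = 0.635 - 1.3469 = -0.7119


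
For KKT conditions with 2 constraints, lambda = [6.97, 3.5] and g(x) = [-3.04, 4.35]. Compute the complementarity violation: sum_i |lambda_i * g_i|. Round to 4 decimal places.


KKT complementary slackness check:
lambda_1 * g_1 = 6.97 * -3.04 = -21.1888
lambda_2 * g_2 = 3.5 * 4.35 = 15.225
Total violation = 21.1888 + 15.225 = 36.4138


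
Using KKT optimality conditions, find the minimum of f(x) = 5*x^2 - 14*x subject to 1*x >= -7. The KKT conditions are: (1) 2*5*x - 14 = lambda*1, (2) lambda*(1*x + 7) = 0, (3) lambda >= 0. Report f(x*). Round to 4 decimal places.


Step 1: Try lambda = 0 (constraint inactive).
Stationarity: 2*5*x - 14 = 0
x* = 14/(2*5) = 1.4
Check constraint: 1*1.4 = 1.4 >= -7 -- satisfied.
Step 2: Compute optimal value.
f(x*) = 5*1.4^2 - 14*1.4 = -9.8


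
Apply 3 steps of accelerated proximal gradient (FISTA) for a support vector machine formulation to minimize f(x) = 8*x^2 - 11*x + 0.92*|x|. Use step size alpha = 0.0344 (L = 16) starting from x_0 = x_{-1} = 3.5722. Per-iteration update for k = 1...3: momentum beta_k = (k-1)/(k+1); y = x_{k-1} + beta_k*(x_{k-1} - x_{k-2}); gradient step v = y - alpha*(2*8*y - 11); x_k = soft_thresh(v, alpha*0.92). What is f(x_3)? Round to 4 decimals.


FISTA on f(x) = 8*x^2 - 11*x + 0.92*|x|
L = 16, alpha = 0.0344
Iteration 1: beta = 0.0, y = 3.5722 + 0.0*(3.5722 - 3.5722) = 3.5722
  grad(y) = 46.1552, v = y - alpha*grad = 1.9845
  prox(v) = soft_thresh(1.9845, 0.0316) = 1.9528
Iteration 2: beta = 0.3333, y = 1.9528 + 0.3333*(1.9528 - 3.5722) = 1.413
  grad(y) = 11.6083, v = y - alpha*grad = 1.0137
  prox(v) = soft_thresh(1.0137, 0.0316) = 0.982
Iteration 3: beta = 0.5, y = 0.982 + 0.5*(0.982 - 1.9528) = 0.4967
  grad(y) = -3.0534, v = y - alpha*grad = 0.6017
  prox(v) = soft_thresh(0.6017, 0.0316) = 0.5701
f(x_3) = 8*0.5701^2 - 11*0.5701 + 0.92*|0.5701| = -3.1464


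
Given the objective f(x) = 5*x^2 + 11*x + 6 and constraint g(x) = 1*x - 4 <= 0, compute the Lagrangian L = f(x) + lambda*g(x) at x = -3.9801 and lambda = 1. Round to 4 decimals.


Step 1: Evaluate f(x).
f(-3.9801) = 5*(-3.9801)^2 + 11*(-3.9801) + 6 = 41.4249
Step 2: Evaluate g(x).
g(-3.9801) = 1*-3.9801 - 4 = -7.9801
Step 3: Compute Lagrangian.
L = 41.4249 + 1*-7.9801 = 33.4448


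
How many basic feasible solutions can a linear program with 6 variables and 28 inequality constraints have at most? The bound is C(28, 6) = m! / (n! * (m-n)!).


Each vertex corresponds to some choice of n active constraints out of m, so the number of vertices is at most C(m, n) = m! / (n!(m-n)!).
m = 28, n = 6
Numerator: 28 * 27 * 26 * 25 * 24 * 23
Denominator: 6! = 720
C(28, 6) = 376740


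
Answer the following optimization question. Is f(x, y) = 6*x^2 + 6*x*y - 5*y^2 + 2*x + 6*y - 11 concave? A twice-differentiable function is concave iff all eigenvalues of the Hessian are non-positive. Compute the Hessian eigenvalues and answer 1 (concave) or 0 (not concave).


The Hessian of f(x,y) = 6*x^2 + 6*x*y - 5*y^2 + 2*x + 6*y - 11 is:
H = [[12, 6], [6, -10]]
Trace = 12 - 10 = 2
Determinant = 12*-10 - (6)^2 = -156
Discriminant = (2)^2 - 4*-156 = 628.0
Eigenvalues: lambda_1 = -11.53, lambda_2 = 13.53
The function is not concave.

0


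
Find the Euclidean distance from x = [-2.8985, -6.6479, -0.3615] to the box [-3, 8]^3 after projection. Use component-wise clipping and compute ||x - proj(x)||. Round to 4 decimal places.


Project each component onto [-3, 8].
clip(-2.8985) = -2.8985, clip(-6.6479) = -3.0, clip(-0.3615) = -0.3615
Projection = [-2.8985, -3.0, -0.3615]
Squared diffs: [0.0, 13.3072, 0.0]
Distance = sqrt(13.3072) = 3.6479


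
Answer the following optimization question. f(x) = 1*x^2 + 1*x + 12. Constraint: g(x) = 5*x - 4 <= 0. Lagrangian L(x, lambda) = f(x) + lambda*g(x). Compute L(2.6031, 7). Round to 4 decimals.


Step 1: Evaluate f(x).
f(2.6031) = 1*2.6031^2 + 1*2.6031 + 12 = 21.3792
Step 2: Evaluate g(x).
g(2.6031) = 5*2.6031 - 4 = 9.0155
Step 3: Compute Lagrangian.
L = 21.3792 + 7*9.0155 = 84.4877


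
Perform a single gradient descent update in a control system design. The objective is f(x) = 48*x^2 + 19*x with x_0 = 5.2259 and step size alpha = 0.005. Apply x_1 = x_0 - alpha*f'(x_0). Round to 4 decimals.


We compute the gradient at x_0 and apply the update.
f'(x) = 96*x + 19
f'(5.2259) = 96*5.2259 + 19 = 520.6864
x_1 = 5.2259 - 0.005*520.6864 = 2.6225


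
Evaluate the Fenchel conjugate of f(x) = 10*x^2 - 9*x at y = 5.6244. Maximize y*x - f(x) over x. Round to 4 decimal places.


f*(y) = sup_x {y*x - a*x^2 - b*x} = sup_x {(y-b)*x - a*x^2}
FOC: (y - b) - 2a*x = 0 => x* = (y - b)/(2a)
x* = (5.6244 + 9)/(2*10) = 0.7312
f*(5.6244) = (y-b)^2/(4a) = (5.6244 + 9)^2/(4*10)
= 213.8731/40 = 5.3468


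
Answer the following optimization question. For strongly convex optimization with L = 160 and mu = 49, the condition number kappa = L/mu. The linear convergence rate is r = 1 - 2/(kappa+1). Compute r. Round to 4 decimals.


Step 1: Compute the condition number.
kappa = L/mu = 160/49 = 3.2653
Step 2: Compute the convergence rate.
r = 1 - 2/(kappa + 1) = 1 - 2*mu/(L + mu) = (L - mu)/(L + mu) = 111/209 = 0.5311


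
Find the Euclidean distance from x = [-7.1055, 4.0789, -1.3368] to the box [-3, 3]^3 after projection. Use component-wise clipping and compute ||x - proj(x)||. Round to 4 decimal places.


Project each component onto [-3, 3].
clip(-7.1055) = -3.0, clip(4.0789) = 3.0, clip(-1.3368) = -1.3368
Projection = [-3.0, 3.0, -1.3368]
Squared diffs: [16.8551, 1.164, 0.0]
Distance = sqrt(18.0191) = 4.2449


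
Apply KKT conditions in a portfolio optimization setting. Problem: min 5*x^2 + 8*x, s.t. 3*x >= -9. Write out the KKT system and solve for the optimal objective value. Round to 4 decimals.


Step 1: Try lambda = 0 (constraint inactive).
Stationarity: 2*5*x + 8 = 0
x* = -8/(2*5) = -0.8
Check constraint: 3*-0.8 = -2.4 >= -9 -- satisfied.
Step 2: Compute optimal value.
f(x*) = 5*(-0.8)^2 + 8*(-0.8) = -3.2


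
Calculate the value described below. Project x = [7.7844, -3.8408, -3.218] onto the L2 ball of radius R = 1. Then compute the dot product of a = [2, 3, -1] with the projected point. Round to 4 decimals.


Step 1: Compute ||x|| (intermediates to 6 decimals).
||x|| = sqrt(7.7844^2 + (-3.8408)^2 + (-3.218)^2) = 9.257654
Step 2: Project.
Since ||x|| > R, scale = R/||x|| = 1/9.257654 = 0.108019, proj(x) = scale * x
proj(x) = [0.840863, -0.414879, -0.347605]
Step 3: Dot product.
a^T * proj(x) = 2*0.840863 + 3*(-0.414879) - 1*(-0.347605) = 0.7847


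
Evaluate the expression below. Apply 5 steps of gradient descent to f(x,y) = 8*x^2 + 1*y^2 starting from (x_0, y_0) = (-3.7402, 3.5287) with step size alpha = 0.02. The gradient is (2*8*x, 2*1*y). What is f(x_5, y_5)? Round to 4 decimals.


Gradient descent on f(x,y) = 8*x^2 + 1*y^2.
Starting point: (-3.7402, 3.5287), alpha = 0.02
Step 1: grad_x = 2*8*-3.7402 = -59.8432, grad_y = 2*1*3.5287 = 7.0574
  x_1 = -3.7402 - 0.02*-59.8432 = -2.5433
  y_1 = 3.5287 - 0.02*7.0574 = 3.3876
Step 2: grad_x = 2*8*-2.5433 = -40.6934, grad_y = 2*1*3.3876 = 6.7751
  x_2 = -2.5433 - 0.02*-40.6934 = -1.7295
  y_2 = 3.3876 - 0.02*6.7751 = 3.252
Step 3: grad_x = 2*8*-1.7295 = -27.6715, grad_y = 2*1*3.252 = 6.5041
  x_3 = -1.7295 - 0.02*-27.6715 = -1.176
  y_3 = 3.252 - 0.02*6.5041 = 3.122
Step 4: grad_x = 2*8*-1.176 = -18.8166, grad_y = 2*1*3.122 = 6.2439
  x_4 = -1.176 - 0.02*-18.8166 = -0.7997
  y_4 = 3.122 - 0.02*6.2439 = 2.9971
Step 5: grad_x = 2*8*-0.7997 = -12.7953, grad_y = 2*1*2.9971 = 5.9942
  x_5 = -0.7997 - 0.02*-12.7953 = -0.5438
  y_5 = 2.9971 - 0.02*5.9942 = 2.8772
f(-0.5438, 2.8772) = 8*(-0.5438)^2 + 1*2.8772^2 = 10.6441


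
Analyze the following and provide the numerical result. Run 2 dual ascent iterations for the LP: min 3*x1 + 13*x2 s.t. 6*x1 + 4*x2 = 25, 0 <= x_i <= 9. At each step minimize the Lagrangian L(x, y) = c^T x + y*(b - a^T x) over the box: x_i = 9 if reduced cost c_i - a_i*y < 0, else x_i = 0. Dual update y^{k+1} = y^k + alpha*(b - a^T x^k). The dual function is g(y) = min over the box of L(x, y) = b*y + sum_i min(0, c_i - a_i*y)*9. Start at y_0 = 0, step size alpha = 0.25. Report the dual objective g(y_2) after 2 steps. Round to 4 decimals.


Dual ascent for LP: min 3*x1 + 13*x2, 6*x1 + 4*x2 = 25, 0 <= x_i <= 9
Step 1: y^k = 0.0, reduced costs: (3.0, 13.0)
  x^k = (0.0, 0.0), subgradient = b - a^T x = 25.0
  y^{k+1} = 0.0 + 0.25*25.0 = 6.25
Step 2: y^k = 6.25, reduced costs: (-34.5, -12.0)
  x^k = (9.0, 9.0), subgradient = b - a^T x = -65.0
  y^{k+1} = 6.25 + 0.25*-65.0 = -10.0
Dual objective at y_2 = -10.0: reduced costs (63.0, 53.0), box minimizer x = (0.0, 0.0)
g(y_2) = b*y + (c1 - a1*y)*x1 + (c2 - a2*y)*x2 = 25*(-10.0) + 63.0*0.0 + 53.0*0.0 = -250.0 + 0.0 + 0.0 = -250.0


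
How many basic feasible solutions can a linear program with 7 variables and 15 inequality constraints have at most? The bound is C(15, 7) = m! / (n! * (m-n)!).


Each vertex corresponds to some choice of n active constraints out of m, so the number of vertices is at most C(m, n) = m! / (n!(m-n)!).
m = 15, n = 7
Numerator: 15 * 14 * 13 * 12 * 11 * 10 * 9
Denominator: 7! = 5040
C(15, 7) = 6435
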